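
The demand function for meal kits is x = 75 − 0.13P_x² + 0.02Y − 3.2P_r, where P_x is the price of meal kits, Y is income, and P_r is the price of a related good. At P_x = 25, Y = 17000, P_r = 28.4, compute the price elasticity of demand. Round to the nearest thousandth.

-0.669

Substituting, x = 75 − 0.13(25)² + 0.02(17000) − 3.2(28.4) = 75 − 81.25 + 340 − 90.88 = 242.87.
∂x/∂P_x = −2·0.13·P_x = -6.5, so E_p = -6.5·(25/242.87) ≈ -0.669.
|E_p| < 1: demand is inelastic.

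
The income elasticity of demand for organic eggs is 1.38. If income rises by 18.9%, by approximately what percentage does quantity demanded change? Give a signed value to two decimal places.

%ΔQ ≈ E × %ΔI = (1.38) × (18.9%) ≈ 26.08%.

26.08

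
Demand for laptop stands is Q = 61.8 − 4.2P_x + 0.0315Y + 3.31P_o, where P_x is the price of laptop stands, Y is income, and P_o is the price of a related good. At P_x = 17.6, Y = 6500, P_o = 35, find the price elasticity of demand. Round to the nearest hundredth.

Q = 61.8 − 4.2(17.6) + 0.0315(6500) + 3.31(35) = 61.8 − 73.92 + 204.75 + 115.85 = 308.48.
∂Q/∂P_x = −4.2, so E_p = (−4.2)·(17.6/308.48) ≈ -0.24.
|E_p| < 1: demand is inelastic.

-0.24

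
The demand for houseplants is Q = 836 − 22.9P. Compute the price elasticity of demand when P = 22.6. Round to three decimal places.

At P = 22.6, Q = 318.46.
dQ/dP = −22.9.
Point elasticity E = (dQ/dP)·(P/Q) = -22.9 × 22.6/318.46 ≈ -1.625.
|E| > 1, so demand is elastic at this price.

-1.625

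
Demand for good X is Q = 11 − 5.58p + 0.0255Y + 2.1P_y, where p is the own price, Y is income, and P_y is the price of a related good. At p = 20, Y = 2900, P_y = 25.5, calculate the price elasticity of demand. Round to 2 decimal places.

Q = 11 − 5.58(20) + 0.0255(2900) + 2.1(25.5) = 11 − 111.6 + 73.95 + 53.55 = 26.9.
∂Q/∂p = −5.58, so E_p = (−5.58)·(20/26.9) ≈ -4.15.
|E_p| > 1: demand is elastic.

-4.15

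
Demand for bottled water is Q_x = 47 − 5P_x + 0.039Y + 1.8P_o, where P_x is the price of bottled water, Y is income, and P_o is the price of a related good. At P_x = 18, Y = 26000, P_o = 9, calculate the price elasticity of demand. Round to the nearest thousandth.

-0.091

First evaluate Q_x: 47 − 5(18) + 0.039(26000) + 1.8(9) = 47 − 90 + 1014 + 16.2 = 987.2.
∂Q_x/∂P_x = −5, so E_p = (−5)·(18/987.2) ≈ -0.091.
|E_p| < 1: demand is inelastic.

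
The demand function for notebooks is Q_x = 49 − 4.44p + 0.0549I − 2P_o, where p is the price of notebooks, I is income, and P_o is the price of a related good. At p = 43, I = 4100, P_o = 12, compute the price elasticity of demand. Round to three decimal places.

Evaluating quantity at (p, I, P_o) gives Q_x = 49 − 4.44(43) + 0.0549(4100) − 2(12) = 49 − 190.92 + 225.09 − 24 = 59.17.
∂Q_x/∂p = −4.44, so E_p = (−4.44)·(43/59.17) ≈ -3.227.
|E_p| > 1: demand is elastic.

-3.227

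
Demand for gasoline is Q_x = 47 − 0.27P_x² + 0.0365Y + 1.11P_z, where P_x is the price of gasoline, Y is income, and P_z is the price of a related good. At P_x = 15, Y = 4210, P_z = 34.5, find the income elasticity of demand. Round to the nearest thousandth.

0.862

First evaluate Q_x: 47 − 0.27(15)² + 0.0365(4210) + 1.11(34.5) = 47 − 60.75 + 153.665 + 38.295 = 178.21.
∂Q_x/∂Y = +0.0365, so E_I = 0.0365·(4210/178.21) ≈ 0.862.
E_I ∈ (0,1): normal good (necessity).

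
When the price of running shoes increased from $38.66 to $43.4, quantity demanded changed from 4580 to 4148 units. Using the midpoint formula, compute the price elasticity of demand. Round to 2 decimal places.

-0.86

%ΔQ = (4148 − 4580)/[(4580 + 4148)/2] = -432/4364 ≈ -0.0990.
%Δp = (43.4 − 38.66)/[(38.66 + 43.4)/2] = 4.74/41.03 ≈ 0.1155.
Arc elasticity E = %ΔQ/%Δp ≈ -0.0990/0.1155 ≈ -0.86.
|E| < 1: demand is inelastic over this range.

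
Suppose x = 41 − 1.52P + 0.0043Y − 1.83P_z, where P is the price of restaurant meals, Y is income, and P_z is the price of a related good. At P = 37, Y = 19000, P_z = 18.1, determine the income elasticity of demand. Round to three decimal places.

At the given point, x = 41 − 1.52(37) + 0.0043(19000) − 1.83(18.1) = 41 − 56.24 + 81.7 − 33.123 = 33.337.
∂x/∂Y = +0.0043, so E_I = 0.0043·(19000/33.337) ≈ 2.451.
E_I > 1: normal good (luxury).

2.451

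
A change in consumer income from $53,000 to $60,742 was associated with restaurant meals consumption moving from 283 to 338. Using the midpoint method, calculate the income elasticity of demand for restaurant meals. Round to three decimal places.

%ΔQ = (338 − 283)/[(283+338)/2] = 55/310.5 ≈ 0.1771.
%ΔY = (60,742 − 53,000)/[(53,000+60,742)/2] = 7742/56871 ≈ 0.1361.
E_I = %ΔQ/%ΔY ≈ 1.301.
E_I > 1: normal good (luxury).

1.301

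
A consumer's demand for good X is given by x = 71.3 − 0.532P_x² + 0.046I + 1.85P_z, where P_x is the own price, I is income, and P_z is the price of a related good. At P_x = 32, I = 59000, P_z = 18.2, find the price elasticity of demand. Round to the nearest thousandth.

-0.479

x = 71.3 − 0.532(32)² + 0.046(59000) + 1.85(18.2) = 71.3 − 544.768 + 2714 + 33.67 = 2274.202.
∂x/∂P_x = −2·0.532·P_x = -34.048, so E_p = -34.048·(32/2274.202) ≈ -0.479.
|E_p| < 1: demand is inelastic.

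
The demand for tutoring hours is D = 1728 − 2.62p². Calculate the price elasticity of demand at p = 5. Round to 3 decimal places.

-0.079

At p = 5, D = 1662.5.
dD/dp = −2·2.62·p = −26.2.
Point elasticity E = (dD/dp)·(p/D) = -26.2 × 5/1662.5 ≈ -0.079.
|E| < 1, so demand is inelastic at this price.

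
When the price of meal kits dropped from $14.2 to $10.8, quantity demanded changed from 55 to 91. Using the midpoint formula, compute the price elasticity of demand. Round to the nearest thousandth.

%ΔQ = (91 − 55)/[(55 + 91)/2] = 36/73 ≈ 0.4932.
%ΔP = (10.8 − 14.2)/[(14.2 + 10.8)/2] = -3.4/12.5 ≈ -0.2720.
Arc elasticity E = %ΔQ/%ΔP ≈ 0.4932/-0.2720 ≈ -1.813.
|E| > 1: demand is elastic over this range.

-1.813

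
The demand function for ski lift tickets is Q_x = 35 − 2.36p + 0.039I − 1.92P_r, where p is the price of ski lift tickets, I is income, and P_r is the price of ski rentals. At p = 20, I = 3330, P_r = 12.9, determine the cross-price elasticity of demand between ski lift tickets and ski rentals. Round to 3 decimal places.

-0.267

First evaluate Q_x: 35 − 2.36(20) + 0.039(3330) − 1.92(12.9) = 35 − 47.2 + 129.87 − 24.768 = 92.902.
∂Q_x/∂P_r = −1.92, so E_xy = -1.92·(12.9/92.902) ≈ -0.267.
E_xy < 0: the goods are complements.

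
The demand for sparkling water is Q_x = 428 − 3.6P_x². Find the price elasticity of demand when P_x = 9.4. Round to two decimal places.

At P_x = 9.4, Q_x = 109.904.
dQ_x/dP_x = −2·3.6·P_x = −67.68.
Point elasticity E = (dQ_x/dP_x)·(P_x/Q_x) = -67.68 × 9.4/109.904 ≈ -5.79.
|E| > 1, so demand is elastic at this price.

-5.79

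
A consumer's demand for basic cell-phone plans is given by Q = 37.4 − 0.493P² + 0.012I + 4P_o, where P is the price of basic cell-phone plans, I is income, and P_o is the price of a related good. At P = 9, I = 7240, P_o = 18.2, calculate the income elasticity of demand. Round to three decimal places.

0.553

Q = 37.4 − 0.493(9)² + 0.012(7240) + 4(18.2) = 37.4 − 39.933 + 86.88 + 72.8 = 157.147.
∂Q/∂I = +0.012, so E_I = 0.012·(7240/157.147) ≈ 0.553.
E_I ∈ (0,1): normal good (necessity).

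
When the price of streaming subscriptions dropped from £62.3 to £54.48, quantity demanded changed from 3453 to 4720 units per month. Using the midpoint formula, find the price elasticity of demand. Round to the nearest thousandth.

-2.315

%ΔQ = (4720 − 3453)/[(3453 + 4720)/2] = 1267/4086.5 ≈ 0.3100.
%ΔP = (54.48 − 62.3)/[(62.3 + 54.48)/2] = -7.82/58.39 ≈ -0.1339.
Arc elasticity E = %ΔQ/%ΔP ≈ 0.3100/-0.1339 ≈ -2.315.
|E| > 1: demand is elastic over this range.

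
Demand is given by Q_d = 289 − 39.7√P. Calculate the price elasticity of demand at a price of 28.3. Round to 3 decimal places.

At P = 28.3, Q_d = 77.805.
dQ_d/dP = −39.7/(2√P) = −39.7/(2·5.3198).
Point elasticity E = (dQ_d/dP)·(P/Q_d) = -3.7314 × 28.3/77.805 ≈ -1.357.
|E| > 1, so demand is elastic at this price.

-1.357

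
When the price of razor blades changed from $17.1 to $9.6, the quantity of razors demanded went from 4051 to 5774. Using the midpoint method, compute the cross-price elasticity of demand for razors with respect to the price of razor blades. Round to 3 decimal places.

%ΔQ_x = (5774 − 4051)/[(4051+5774)/2] = 1723/4912.5 ≈ 0.3507.
%ΔP_y = (9.6 − 17.1)/[(17.1+9.6)/2] ≈ -0.5618.
E_xy = 0.3507/-0.5618 ≈ -0.624.
E_xy < 0, so razors and razor blades are complements.

-0.624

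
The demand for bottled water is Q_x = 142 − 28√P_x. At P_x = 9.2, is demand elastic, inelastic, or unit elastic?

inelastic

At P_x = 9.2, Q_x = 57.0718.
dQ_x/dP_x = −28/(2√P_x) = −28/(2·3.0332).
Point elasticity E = (dQ_x/dP_x)·(P_x/Q_x) = -4.6157 × 9.2/57.0718 ≈ -0.744.
|E| ≈ 0.744 < 1, so demand is inelastic.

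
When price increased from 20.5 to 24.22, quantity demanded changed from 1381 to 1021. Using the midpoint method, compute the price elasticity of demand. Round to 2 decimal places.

-1.80

%ΔQ = (1021 − 1381)/[(1381 + 1021)/2] = -360/1201 ≈ -0.2998.
%Δp = (24.22 − 20.5)/[(20.5 + 24.22)/2] = 3.72/22.36 ≈ 0.1664.
Arc elasticity E = %ΔQ/%Δp ≈ -0.2998/0.1664 ≈ -1.80.
|E| > 1: demand is elastic over this range.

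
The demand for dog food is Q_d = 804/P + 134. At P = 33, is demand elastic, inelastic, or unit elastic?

At P = 33, Q_d = 158.3636.
dQ_d/dP = −804/P² = −0.7383.
Point elasticity E = (dQ_d/dP)·(P/Q_d) = -0.7383 × 33/158.3636 ≈ -0.154.
|E| ≈ 0.154 < 1, so demand is inelastic.

inelastic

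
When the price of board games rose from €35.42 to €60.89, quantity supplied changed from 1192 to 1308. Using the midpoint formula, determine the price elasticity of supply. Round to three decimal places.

%ΔQ = (1308 − 1192)/[(1192 + 1308)/2] = 116/1250 ≈ 0.0928.
%ΔP = (60.89 − 35.42)/[(35.42 + 60.89)/2] = 25.47/48.155 ≈ 0.5289.
Arc elasticity E = %ΔQ/%ΔP ≈ 0.0928/0.5289 ≈ 0.175.
|E| < 1: supply is inelastic over this range.

0.175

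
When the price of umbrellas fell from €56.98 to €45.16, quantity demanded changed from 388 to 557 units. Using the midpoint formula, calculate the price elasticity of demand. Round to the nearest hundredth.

-1.55

%ΔQ = (557 − 388)/[(388 + 557)/2] = 169/472.5 ≈ 0.3577.
%Δp = (45.16 − 56.98)/[(56.98 + 45.16)/2] = -11.82/51.07 ≈ -0.2314.
Arc elasticity E = %ΔQ/%Δp ≈ 0.3577/-0.2314 ≈ -1.55.
|E| > 1: demand is elastic over this range.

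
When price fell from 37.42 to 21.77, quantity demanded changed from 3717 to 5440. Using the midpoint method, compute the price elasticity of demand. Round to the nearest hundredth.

%Δq = (5440 − 3717)/[(3717 + 5440)/2] = 1723/4578.5 ≈ 0.3763.
%Δp = (21.77 − 37.42)/[(37.42 + 21.77)/2] = -15.65/29.595 ≈ -0.5288.
Arc elasticity E = %Δq/%Δp ≈ 0.3763/-0.5288 ≈ -0.71.
|E| < 1: demand is inelastic over this range.

-0.71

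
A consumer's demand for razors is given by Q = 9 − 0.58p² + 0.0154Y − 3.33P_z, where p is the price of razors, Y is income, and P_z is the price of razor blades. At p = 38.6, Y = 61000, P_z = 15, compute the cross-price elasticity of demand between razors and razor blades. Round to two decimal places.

-1.46

First evaluate Q: 9 − 0.58(38.6)² + 0.0154(61000) − 3.33(15) = 9 − 864.1768 + 939.4 − 49.95 = 34.2732.
∂Q/∂P_z = −3.33, so E_xy = -3.33·(15/34.2732) ≈ -1.46.
E_xy < 0: the goods are complements.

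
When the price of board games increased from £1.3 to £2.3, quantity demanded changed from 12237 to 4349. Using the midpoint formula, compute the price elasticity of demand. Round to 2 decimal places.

-1.71

%ΔQ = (4349 − 12237)/[(12237 + 4349)/2] = -7888/8293 ≈ -0.9512.
%Δp = (2.3 − 1.3)/[(1.3 + 2.3)/2] = 1/1.8 ≈ 0.5556.
Arc elasticity E = %ΔQ/%Δp ≈ -0.9512/0.5556 ≈ -1.71.
|E| > 1: demand is elastic over this range.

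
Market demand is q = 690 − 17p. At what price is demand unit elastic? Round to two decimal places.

For linear demand q = a − bp, E = −bp/(a − bp). |E| = 1 ⇒ bp = a − bp ⇒ p = a/(2b).
p = 690/(2·17) ≈ 20.29.

20.29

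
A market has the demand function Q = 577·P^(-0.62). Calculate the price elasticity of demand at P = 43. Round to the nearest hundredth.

-0.62

For a Cobb–Douglas (constant-elasticity) form Q = A·P^α·…, the elasticity with respect to P equals the exponent α at every point.
Here the exponent on P is -0.62, so the price elasticity of demand is -0.62.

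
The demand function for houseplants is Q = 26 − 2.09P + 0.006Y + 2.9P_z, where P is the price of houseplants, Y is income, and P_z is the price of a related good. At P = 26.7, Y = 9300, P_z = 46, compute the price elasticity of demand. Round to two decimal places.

-0.35

At the given point, Q = 26 − 2.09(26.7) + 0.006(9300) + 2.9(46) = 26 − 55.803 + 55.8 + 133.4 = 159.397.
∂Q/∂P = −2.09, so E_p = (−2.09)·(26.7/159.397) ≈ -0.35.
|E_p| < 1: demand is inelastic.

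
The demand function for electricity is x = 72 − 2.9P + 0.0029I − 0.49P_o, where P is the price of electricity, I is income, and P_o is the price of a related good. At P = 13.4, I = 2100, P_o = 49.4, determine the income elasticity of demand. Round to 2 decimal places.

x = 72 − 2.9(13.4) + 0.0029(2100) − 0.49(49.4) = 72 − 38.86 + 6.09 − 24.206 = 15.024.
∂x/∂I = +0.0029, so E_I = 0.0029·(2100/15.024) ≈ 0.41.
E_I ∈ (0,1): normal good (necessity).

0.41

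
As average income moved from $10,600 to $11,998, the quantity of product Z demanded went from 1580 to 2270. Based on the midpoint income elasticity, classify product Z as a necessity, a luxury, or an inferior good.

%ΔQ = (2270 − 1580)/[(1580+2270)/2] = 690/1925 ≈ 0.3584.
%ΔM = (11,998 − 10,600)/[(10,600+11,998)/2] = 1398/11299 ≈ 0.1237.
E_I = %ΔQ/%ΔM ≈ 2.897.
E_I > 1: normal good (luxury).

luxury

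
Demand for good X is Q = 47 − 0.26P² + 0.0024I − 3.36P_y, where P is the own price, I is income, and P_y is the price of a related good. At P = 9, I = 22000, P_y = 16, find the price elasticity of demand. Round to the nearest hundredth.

Evaluating quantity at (P, I, P_y) gives Q = 47 − 0.26(9)² + 0.0024(22000) − 3.36(16) = 47 − 21.06 + 52.8 − 53.76 = 24.98.
∂Q/∂P = −2·0.26·P = -4.68, so E_p = -4.68·(9/24.98) ≈ -1.69.
|E_p| > 1: demand is elastic.

-1.69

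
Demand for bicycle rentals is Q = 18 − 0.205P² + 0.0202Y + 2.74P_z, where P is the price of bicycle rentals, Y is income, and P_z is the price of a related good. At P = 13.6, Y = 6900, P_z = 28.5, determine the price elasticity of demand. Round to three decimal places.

At the given point, Q = 18 − 0.205(13.6)² + 0.0202(6900) + 2.74(28.5) = 18 − 37.9168 + 139.38 + 78.09 = 197.5532.
∂Q/∂P = −2·0.205·P = -5.576, so E_p = -5.576·(13.6/197.5532) ≈ -0.384.
|E_p| < 1: demand is inelastic.

-0.384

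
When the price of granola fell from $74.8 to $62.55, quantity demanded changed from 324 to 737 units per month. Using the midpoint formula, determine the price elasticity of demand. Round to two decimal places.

-4.36

%ΔQ = (737 − 324)/[(324 + 737)/2] = 413/530.5 ≈ 0.7785.
%Δp = (62.55 − 74.8)/[(74.8 + 62.55)/2] = -12.25/68.675 ≈ -0.1784.
Arc elasticity E = %ΔQ/%Δp ≈ 0.7785/-0.1784 ≈ -4.36.
|E| > 1: demand is elastic over this range.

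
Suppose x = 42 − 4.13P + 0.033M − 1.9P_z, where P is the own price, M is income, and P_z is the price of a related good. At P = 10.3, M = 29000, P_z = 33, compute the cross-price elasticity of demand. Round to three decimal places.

x = 42 − 4.13(10.3) + 0.033(29000) − 1.9(33) = 42 − 42.539 + 957 − 62.7 = 893.761.
∂x/∂P_z = −1.9, so E_xy = -1.9·(33/893.761) ≈ -0.070.
E_xy < 0: the goods are complements.

-0.070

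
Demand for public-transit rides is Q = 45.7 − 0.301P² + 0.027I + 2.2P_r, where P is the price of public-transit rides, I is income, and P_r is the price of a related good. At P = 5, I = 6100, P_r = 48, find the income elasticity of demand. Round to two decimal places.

Evaluating quantity at (P, I, P_r) gives Q = 45.7 − 0.301(5)² + 0.027(6100) + 2.2(48) = 45.7 − 7.525 + 164.7 + 105.6 = 308.475.
∂Q/∂I = +0.027, so E_I = 0.027·(6100/308.475) ≈ 0.53.
E_I ∈ (0,1): normal good (necessity).

0.53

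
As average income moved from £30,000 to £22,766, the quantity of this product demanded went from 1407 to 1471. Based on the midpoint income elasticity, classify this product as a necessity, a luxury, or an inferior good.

%ΔQ = (1471 − 1407)/[(1407+1471)/2] = 64/1439 ≈ 0.0445.
%ΔM = (22,766 − 30,000)/[(30,000+22,766)/2] = -7234/26383 ≈ -0.2742.
E_I = %ΔQ/%ΔM ≈ -0.162.
E_I < 0: inferior good.

inferior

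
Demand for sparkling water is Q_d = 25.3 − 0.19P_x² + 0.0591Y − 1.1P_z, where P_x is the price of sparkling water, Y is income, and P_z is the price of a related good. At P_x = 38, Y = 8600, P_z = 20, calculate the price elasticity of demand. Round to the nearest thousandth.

At the given point, Q_d = 25.3 − 0.19(38)² + 0.0591(8600) − 1.1(20) = 25.3 − 274.36 + 508.26 − 22 = 237.2.
∂Q_d/∂P_x = −2·0.19·P_x = -14.44, so E_p = -14.44·(38/237.2) ≈ -2.313.
|E_p| > 1: demand is elastic.

-2.313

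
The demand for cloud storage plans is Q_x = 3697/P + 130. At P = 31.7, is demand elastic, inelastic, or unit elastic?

At P = 31.7, Q_x = 246.6246.
dQ_x/dP = −3697/P² = −3.679.
Point elasticity E = (dQ_x/dP)·(P/Q_x) = -3.679 × 31.7/246.6246 ≈ -0.473.
|E| ≈ 0.473 < 1, so demand is inelastic.

inelastic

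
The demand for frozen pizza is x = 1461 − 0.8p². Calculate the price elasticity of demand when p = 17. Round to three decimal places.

-0.376

At p = 17, x = 1229.8.
dx/dp = −2·0.8·p = −27.2.
Point elasticity E = (dx/dp)·(p/x) = -27.2 × 17/1229.8 ≈ -0.376.
|E| < 1, so demand is inelastic at this price.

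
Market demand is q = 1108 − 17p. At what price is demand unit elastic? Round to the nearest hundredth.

32.59

For linear demand q = a − bp, E = −bp/(a − bp). |E| = 1 ⇒ bp = a − bp ⇒ p = a/(2b).
p = 1108/(2·17) ≈ 32.59.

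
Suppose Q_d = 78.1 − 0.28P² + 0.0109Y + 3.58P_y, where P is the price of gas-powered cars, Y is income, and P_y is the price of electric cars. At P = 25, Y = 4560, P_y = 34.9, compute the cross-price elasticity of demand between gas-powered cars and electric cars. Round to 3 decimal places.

First evaluate Q_d: 78.1 − 0.28(25)² + 0.0109(4560) + 3.58(34.9) = 78.1 − 175 + 49.704 + 124.942 = 77.746.
∂Q_d/∂P_y = +3.58, so E_xy = 3.58·(34.9/77.746) ≈ 1.607.
E_xy > 0: the goods are substitutes.

1.607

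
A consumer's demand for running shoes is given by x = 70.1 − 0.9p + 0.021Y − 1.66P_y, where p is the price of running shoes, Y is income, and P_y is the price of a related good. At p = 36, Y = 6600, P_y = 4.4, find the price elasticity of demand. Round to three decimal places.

Evaluating quantity at (p, Y, P_y) gives x = 70.1 − 0.9(36) + 0.021(6600) − 1.66(4.4) = 70.1 − 32.4 + 138.6 − 7.304 = 168.996.
∂x/∂p = −0.9, so E_p = (−0.9)·(36/168.996) ≈ -0.192.
|E_p| < 1: demand is inelastic.

-0.192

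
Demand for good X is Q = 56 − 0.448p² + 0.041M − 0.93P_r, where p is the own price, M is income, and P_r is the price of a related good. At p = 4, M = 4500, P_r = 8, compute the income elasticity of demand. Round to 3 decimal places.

0.817

Evaluating quantity at (p, M, P_r) gives Q = 56 − 0.448(4)² + 0.041(4500) − 0.93(8) = 56 − 7.168 + 184.5 − 7.44 = 225.892.
∂Q/∂M = +0.041, so E_I = 0.041·(4500/225.892) ≈ 0.817.
E_I ∈ (0,1): normal good (necessity).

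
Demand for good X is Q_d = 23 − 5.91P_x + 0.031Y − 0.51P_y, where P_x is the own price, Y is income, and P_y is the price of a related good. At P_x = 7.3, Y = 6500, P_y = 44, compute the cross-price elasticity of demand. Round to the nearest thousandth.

Q_d = 23 − 5.91(7.3) + 0.031(6500) − 0.51(44) = 23 − 43.143 + 201.5 − 22.44 = 158.917.
∂Q_d/∂P_y = −0.51, so E_xy = -0.51·(44/158.917) ≈ -0.141.
E_xy < 0: the goods are complements.

-0.141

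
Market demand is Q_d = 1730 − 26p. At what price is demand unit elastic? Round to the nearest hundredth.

33.27

For linear demand Q_d = a − bp, E = −bp/(a − bp). |E| = 1 ⇒ bp = a − bp ⇒ p = a/(2b).
p = 1730/(2·26) ≈ 33.27.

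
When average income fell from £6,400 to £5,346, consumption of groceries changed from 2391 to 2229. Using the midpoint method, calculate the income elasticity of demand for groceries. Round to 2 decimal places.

%ΔQ = (2229 − 2391)/[(2391+2229)/2] = -162/2310 ≈ -0.0701.
%ΔM = (5,346 − 6,400)/[(6,400+5,346)/2] = -1054/5873 ≈ -0.1795.
E_I = %ΔQ/%ΔM ≈ 0.39.
E_I ∈ (0,1): normal good (necessity).

0.39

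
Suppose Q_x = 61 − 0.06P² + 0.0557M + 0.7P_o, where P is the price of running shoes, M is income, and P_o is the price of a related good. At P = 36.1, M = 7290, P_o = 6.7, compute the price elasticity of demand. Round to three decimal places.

Substituting, Q_x = 61 − 0.06(36.1)² + 0.0557(7290) + 0.7(6.7) = 61 − 78.1926 + 406.053 + 4.69 = 393.5504.
∂Q_x/∂P = −2·0.06·P = -4.332, so E_p = -4.332·(36.1/393.5504) ≈ -0.397.
|E_p| < 1: demand is inelastic.

-0.397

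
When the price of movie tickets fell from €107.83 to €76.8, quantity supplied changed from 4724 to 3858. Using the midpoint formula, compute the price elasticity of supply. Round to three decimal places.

0.600

%Δq = (3858 − 4724)/[(4724 + 3858)/2] = -866/4291 ≈ -0.2018.
%ΔP = (76.8 − 107.83)/[(107.83 + 76.8)/2] = -31.03/92.315 ≈ -0.3361.
Arc elasticity E = %Δq/%ΔP ≈ -0.2018/-0.3361 ≈ 0.600.
|E| < 1: supply is inelastic over this range.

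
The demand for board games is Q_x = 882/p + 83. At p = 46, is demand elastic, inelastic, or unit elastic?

At p = 46, Q_x = 102.1739.
dQ_x/dp = −882/p² = −0.4168.
Point elasticity E = (dQ_x/dp)·(p/Q_x) = -0.4168 × 46/102.1739 ≈ -0.188.
|E| ≈ 0.188 < 1, so demand is inelastic.

inelastic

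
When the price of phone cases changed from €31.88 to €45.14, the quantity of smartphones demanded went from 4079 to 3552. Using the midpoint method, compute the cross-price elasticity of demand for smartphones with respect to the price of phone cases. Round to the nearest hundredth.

-0.40

%ΔQ_x = (3552 − 4079)/[(4079+3552)/2] = -527/3815.5 ≈ -0.1381.
%ΔP_y = (45.14 − 31.88)/[(31.88+45.14)/2] ≈ 0.3443.
E_xy = -0.1381/0.3443 ≈ -0.40.
E_xy < 0, so smartphones and phone cases are complements.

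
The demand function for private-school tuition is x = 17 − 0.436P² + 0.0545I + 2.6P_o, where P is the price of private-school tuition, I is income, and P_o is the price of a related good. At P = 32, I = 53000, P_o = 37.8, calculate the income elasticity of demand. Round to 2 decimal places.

1.13

x = 17 − 0.436(32)² + 0.0545(53000) + 2.6(37.8) = 17 − 446.464 + 2888.5 + 98.28 = 2557.316.
∂x/∂I = +0.0545, so E_I = 0.0545·(53000/2557.316) ≈ 1.13.
E_I > 1: normal good (luxury).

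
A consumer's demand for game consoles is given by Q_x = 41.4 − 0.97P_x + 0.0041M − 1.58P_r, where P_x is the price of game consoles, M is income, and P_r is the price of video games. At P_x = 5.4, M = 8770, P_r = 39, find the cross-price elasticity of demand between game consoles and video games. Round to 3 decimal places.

-5.869

At the given point, Q_x = 41.4 − 0.97(5.4) + 0.0041(8770) − 1.58(39) = 41.4 − 5.238 + 35.957 − 61.62 = 10.499.
∂Q_x/∂P_r = −1.58, so E_xy = -1.58·(39/10.499) ≈ -5.869.
E_xy < 0: the goods are complements.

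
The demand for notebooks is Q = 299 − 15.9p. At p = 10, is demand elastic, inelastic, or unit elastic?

At p = 10, Q = 140.
dQ/dp = −15.9.
Point elasticity E = (dQ/dp)·(p/Q) = -15.9 × 10/140 ≈ -1.136.
|E| ≈ 1.136 > 1, so demand is elastic.

elastic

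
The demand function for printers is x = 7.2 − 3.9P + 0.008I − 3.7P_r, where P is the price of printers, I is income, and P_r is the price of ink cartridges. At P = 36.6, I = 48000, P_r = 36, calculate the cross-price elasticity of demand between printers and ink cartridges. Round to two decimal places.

-1.16

Substituting, x = 7.2 − 3.9(36.6) + 0.008(48000) − 3.7(36) = 7.2 − 142.74 + 384 − 133.2 = 115.26.
∂x/∂P_r = −3.7, so E_xy = -3.7·(36/115.26) ≈ -1.16.
E_xy < 0: the goods are complements.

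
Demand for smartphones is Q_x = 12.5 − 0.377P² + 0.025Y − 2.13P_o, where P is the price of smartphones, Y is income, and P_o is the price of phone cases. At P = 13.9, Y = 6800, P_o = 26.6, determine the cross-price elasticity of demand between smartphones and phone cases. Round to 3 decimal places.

First evaluate Q_x: 12.5 − 0.377(13.9)² + 0.025(6800) − 2.13(26.6) = 12.5 − 72.8402 + 170 − 56.658 = 53.0018.
∂Q_x/∂P_o = −2.13, so E_xy = -2.13·(26.6/53.0018) ≈ -1.069.
E_xy < 0: the goods are complements.

-1.069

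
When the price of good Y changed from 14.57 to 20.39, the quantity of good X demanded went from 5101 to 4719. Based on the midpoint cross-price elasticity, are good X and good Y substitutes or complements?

%ΔQ_x = (4719 − 5101)/[(5101+4719)/2] = -382/4910 ≈ -0.0778.
%ΔP_y = (20.39 − 14.57)/[(14.57+20.39)/2] ≈ 0.3330.
E_xy = -0.0778/0.3330 ≈ -0.234.
E_xy < 0, so the goods are complements.

complements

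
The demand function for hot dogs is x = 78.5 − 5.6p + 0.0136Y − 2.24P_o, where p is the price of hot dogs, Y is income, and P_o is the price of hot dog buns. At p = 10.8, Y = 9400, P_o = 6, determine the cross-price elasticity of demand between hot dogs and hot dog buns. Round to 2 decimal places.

Evaluating quantity at (p, Y, P_o) gives x = 78.5 − 5.6(10.8) + 0.0136(9400) − 2.24(6) = 78.5 − 60.48 + 127.84 − 13.44 = 132.42.
∂x/∂P_o = −2.24, so E_xy = -2.24·(6/132.42) ≈ -0.10.
E_xy < 0: the goods are complements.

-0.10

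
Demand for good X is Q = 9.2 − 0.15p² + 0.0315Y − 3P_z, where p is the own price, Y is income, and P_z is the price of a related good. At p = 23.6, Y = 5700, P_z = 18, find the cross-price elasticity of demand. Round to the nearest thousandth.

-1.055

Substituting, Q = 9.2 − 0.15(23.6)² + 0.0315(5700) − 3(18) = 9.2 − 83.544 + 179.55 − 54 = 51.206.
∂Q/∂P_z = −3, so E_xy = -3·(18/51.206) ≈ -1.055.
E_xy < 0: the goods are complements.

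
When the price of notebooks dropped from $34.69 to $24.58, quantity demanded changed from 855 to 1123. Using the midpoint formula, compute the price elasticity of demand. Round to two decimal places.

-0.79

%ΔQ = (1123 − 855)/[(855 + 1123)/2] = 268/989 ≈ 0.2710.
%Δp = (24.58 − 34.69)/[(34.69 + 24.58)/2] = -10.11/29.635 ≈ -0.3412.
Arc elasticity E = %ΔQ/%Δp ≈ 0.2710/-0.3412 ≈ -0.79.
|E| < 1: demand is inelastic over this range.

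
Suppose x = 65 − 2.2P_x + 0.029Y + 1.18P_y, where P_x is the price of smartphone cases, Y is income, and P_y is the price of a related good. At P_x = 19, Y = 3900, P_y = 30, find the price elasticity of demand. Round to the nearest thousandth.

Substituting, x = 65 − 2.2(19) + 0.029(3900) + 1.18(30) = 65 − 41.8 + 113.1 + 35.4 = 171.7.
∂x/∂P_x = −2.2, so E_p = (−2.2)·(19/171.7) ≈ -0.243.
|E_p| < 1: demand is inelastic.

-0.243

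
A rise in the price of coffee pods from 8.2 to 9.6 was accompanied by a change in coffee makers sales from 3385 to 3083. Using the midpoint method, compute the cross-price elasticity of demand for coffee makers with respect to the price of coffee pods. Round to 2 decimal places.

-0.59

%ΔQ_x = (3083 − 3385)/[(3385+3083)/2] = -302/3234 ≈ -0.0934.
%ΔP_y = (9.6 − 8.2)/[(8.2+9.6)/2] ≈ 0.1573.
E_xy = -0.0934/0.1573 ≈ -0.59.
E_xy < 0, so coffee makers and coffee pods are complements.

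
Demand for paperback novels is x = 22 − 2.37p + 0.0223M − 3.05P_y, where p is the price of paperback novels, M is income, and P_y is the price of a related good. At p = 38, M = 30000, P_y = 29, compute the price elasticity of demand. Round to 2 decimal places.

-0.18

Evaluating quantity at (p, M, P_y) gives x = 22 − 2.37(38) + 0.0223(30000) − 3.05(29) = 22 − 90.06 + 669 − 88.45 = 512.49.
∂x/∂p = −2.37, so E_p = (−2.37)·(38/512.49) ≈ -0.18.
|E_p| < 1: demand is inelastic.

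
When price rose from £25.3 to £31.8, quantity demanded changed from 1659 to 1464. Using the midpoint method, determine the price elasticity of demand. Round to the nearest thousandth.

-0.549

%ΔQ = (1464 − 1659)/[(1659 + 1464)/2] = -195/1561.5 ≈ -0.1249.
%Δp = (31.8 − 25.3)/[(25.3 + 31.8)/2] = 6.5/28.55 ≈ 0.2277.
Arc elasticity E = %ΔQ/%Δp ≈ -0.1249/0.2277 ≈ -0.549.
|E| < 1: demand is inelastic over this range.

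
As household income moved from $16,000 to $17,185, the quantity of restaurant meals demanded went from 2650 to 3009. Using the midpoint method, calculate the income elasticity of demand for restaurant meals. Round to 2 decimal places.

1.78

%ΔQ = (3009 − 2650)/[(2650+3009)/2] = 359/2829.5 ≈ 0.1269.
%ΔM = (17,185 − 16,000)/[(16,000+17,185)/2] = 1185/16592.5 ≈ 0.0714.
E_I = %ΔQ/%ΔM ≈ 1.78.
E_I > 1: normal good (luxury).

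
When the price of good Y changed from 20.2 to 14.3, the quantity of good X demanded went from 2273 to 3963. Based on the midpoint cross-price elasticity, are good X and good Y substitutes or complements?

%ΔQ_x = (3963 − 2273)/[(2273+3963)/2] = 1690/3118 ≈ 0.5420.
%ΔP_y = (14.3 − 20.2)/[(20.2+14.3)/2] ≈ -0.3420.
E_xy = 0.5420/-0.3420 ≈ -1.585.
E_xy < 0, so the goods are complements.

complements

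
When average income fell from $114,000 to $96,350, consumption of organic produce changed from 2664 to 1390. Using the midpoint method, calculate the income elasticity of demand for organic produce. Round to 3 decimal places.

%ΔQ = (1390 − 2664)/[(2664+1390)/2] = -1274/2027 ≈ -0.6285.
%ΔM = (96,350 − 114,000)/[(114,000+96,350)/2] = -17650/105175 ≈ -0.1678.
E_I = %ΔQ/%ΔM ≈ 3.745.
E_I > 1: normal good (luxury).

3.745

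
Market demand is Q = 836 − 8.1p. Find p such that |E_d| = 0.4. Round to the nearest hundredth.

29.49

Set −bp/(a − bp) = −0.4 ⇒ bp = 0.4(a − bp) ⇒ bp(1+0.4) = 0.4·a.
p = 0.4·836/(8.1·1.4) ≈ 29.49.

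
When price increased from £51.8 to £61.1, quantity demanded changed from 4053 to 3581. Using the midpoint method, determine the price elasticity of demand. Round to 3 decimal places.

%ΔQ = (3581 − 4053)/[(4053 + 3581)/2] = -472/3817 ≈ -0.1237.
%Δp = (61.1 − 51.8)/[(51.8 + 61.1)/2] = 9.3/56.45 ≈ 0.1647.
Arc elasticity E = %ΔQ/%Δp ≈ -0.1237/0.1647 ≈ -0.751.
|E| < 1: demand is inelastic over this range.

-0.751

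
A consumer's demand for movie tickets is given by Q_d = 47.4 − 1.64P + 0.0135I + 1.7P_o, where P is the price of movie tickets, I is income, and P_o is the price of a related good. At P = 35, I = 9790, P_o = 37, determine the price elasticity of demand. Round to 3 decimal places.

At the given point, Q_d = 47.4 − 1.64(35) + 0.0135(9790) + 1.7(37) = 47.4 − 57.4 + 132.165 + 62.9 = 185.065.
∂Q_d/∂P = −1.64, so E_p = (−1.64)·(35/185.065) ≈ -0.310.
|E_p| < 1: demand is inelastic.

-0.310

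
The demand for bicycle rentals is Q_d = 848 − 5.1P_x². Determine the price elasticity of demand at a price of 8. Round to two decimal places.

-1.25

At P_x = 8, Q_d = 521.6.
dQ_d/dP_x = −2·5.1·P_x = −81.6.
Point elasticity E = (dQ_d/dP_x)·(P_x/Q_d) = -81.6 × 8/521.6 ≈ -1.25.
|E| > 1, so demand is elastic at this price.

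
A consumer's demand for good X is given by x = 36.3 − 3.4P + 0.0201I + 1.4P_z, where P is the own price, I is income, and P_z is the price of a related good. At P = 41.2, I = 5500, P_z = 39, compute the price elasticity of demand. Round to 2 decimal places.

x = 36.3 − 3.4(41.2) + 0.0201(5500) + 1.4(39) = 36.3 − 140.08 + 110.55 + 54.6 = 61.37.
∂x/∂P = −3.4, so E_p = (−3.4)·(41.2/61.37) ≈ -2.28.
|E_p| > 1: demand is elastic.

-2.28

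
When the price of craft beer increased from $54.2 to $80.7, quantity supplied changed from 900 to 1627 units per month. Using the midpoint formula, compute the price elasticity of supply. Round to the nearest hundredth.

%ΔQ = (1627 − 900)/[(900 + 1627)/2] = 727/1263.5 ≈ 0.5754.
%ΔP = (80.7 − 54.2)/[(54.2 + 80.7)/2] = 26.5/67.45 ≈ 0.3929.
Arc elasticity E = %ΔQ/%ΔP ≈ 0.5754/0.3929 ≈ 1.46.
|E| > 1: supply is elastic over this range.

1.46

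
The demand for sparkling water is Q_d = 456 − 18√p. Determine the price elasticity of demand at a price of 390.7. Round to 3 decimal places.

-1.775

At p = 390.7, Q_d = 100.2096.
dQ_d/dp = −18/(2√p) = −18/(2·19.7661).
Point elasticity E = (dQ_d/dp)·(p/Q_d) = -0.4553 × 390.7/100.2096 ≈ -1.775.
|E| > 1, so demand is elastic at this price.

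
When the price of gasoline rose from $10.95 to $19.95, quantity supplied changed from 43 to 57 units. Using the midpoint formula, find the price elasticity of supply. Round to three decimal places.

0.481

%Δq = (57 − 43)/[(43 + 57)/2] = 14/50 ≈ 0.2800.
%Δp = (19.95 − 10.95)/[(10.95 + 19.95)/2] = 9/15.45 ≈ 0.5825.
Arc elasticity E = %Δq/%Δp ≈ 0.2800/0.5825 ≈ 0.481.
|E| < 1: supply is inelastic over this range.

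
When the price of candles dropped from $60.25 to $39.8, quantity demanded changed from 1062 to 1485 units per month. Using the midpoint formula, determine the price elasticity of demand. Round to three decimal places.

%ΔQ = (1485 − 1062)/[(1062 + 1485)/2] = 423/1273.5 ≈ 0.3322.
%Δp = (39.8 − 60.25)/[(60.25 + 39.8)/2] = -20.45/50.025 ≈ -0.4088.
Arc elasticity E = %ΔQ/%Δp ≈ 0.3322/-0.4088 ≈ -0.813.
|E| < 1: demand is inelastic over this range.

-0.813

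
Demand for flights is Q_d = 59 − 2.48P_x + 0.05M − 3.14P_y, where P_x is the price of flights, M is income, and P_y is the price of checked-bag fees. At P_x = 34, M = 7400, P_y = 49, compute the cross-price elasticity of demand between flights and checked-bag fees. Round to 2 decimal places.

-0.81

Q_d = 59 − 2.48(34) + 0.05(7400) − 3.14(49) = 59 − 84.32 + 370 − 153.86 = 190.82.
∂Q_d/∂P_y = −3.14, so E_xy = -3.14·(49/190.82) ≈ -0.81.
E_xy < 0: the goods are complements.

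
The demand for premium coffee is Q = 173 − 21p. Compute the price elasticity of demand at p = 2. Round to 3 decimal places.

At p = 2, Q = 131.
dQ/dp = −21.
Point elasticity E = (dQ/dp)·(p/Q) = -21 × 2/131 ≈ -0.321.
|E| < 1, so demand is inelastic at this price.

-0.321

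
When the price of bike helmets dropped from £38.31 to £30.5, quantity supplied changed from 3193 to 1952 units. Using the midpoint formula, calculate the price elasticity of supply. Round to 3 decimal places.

2.125

%Δq = (1952 − 3193)/[(3193 + 1952)/2] = -1241/2572.5 ≈ -0.4824.
%ΔP = (30.5 − 38.31)/[(38.31 + 30.5)/2] = -7.81/34.405 ≈ -0.2270.
Arc elasticity E = %Δq/%ΔP ≈ -0.4824/-0.2270 ≈ 2.125.
|E| > 1: supply is elastic over this range.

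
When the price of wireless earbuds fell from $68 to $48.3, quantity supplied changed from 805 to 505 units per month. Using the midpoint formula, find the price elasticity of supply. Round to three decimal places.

1.352

%Δq = (505 − 805)/[(805 + 505)/2] = -300/655 ≈ -0.4580.
%Δp = (48.3 − 68)/[(68 + 48.3)/2] = -19.7/58.15 ≈ -0.3388.
Arc elasticity E = %Δq/%Δp ≈ -0.4580/-0.3388 ≈ 1.352.
|E| > 1: supply is elastic over this range.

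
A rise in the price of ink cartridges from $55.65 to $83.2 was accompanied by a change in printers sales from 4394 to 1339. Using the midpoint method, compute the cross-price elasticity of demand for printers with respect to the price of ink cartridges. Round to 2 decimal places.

-2.69

%ΔQ_x = (1339 − 4394)/[(4394+1339)/2] = -3055/2866.5 ≈ -1.0658.
%ΔP_y = (83.2 − 55.65)/[(55.65+83.2)/2] ≈ 0.3968.
E_xy = -1.0658/0.3968 ≈ -2.69.
E_xy < 0, so printers and ink cartridges are complements.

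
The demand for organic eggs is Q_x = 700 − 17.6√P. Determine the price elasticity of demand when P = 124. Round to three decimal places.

At P = 124, Q_x = 504.0147.
dQ_x/dP = −17.6/(2√P) = −17.6/(2·11.1355).
Point elasticity E = (dQ_x/dP)·(P/Q_x) = -0.7903 × 124/504.0147 ≈ -0.194.
|E| < 1, so demand is inelastic at this price.

-0.194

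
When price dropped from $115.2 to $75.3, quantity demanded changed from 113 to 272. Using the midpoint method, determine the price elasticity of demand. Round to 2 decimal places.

-1.97

%Δq = (272 − 113)/[(113 + 272)/2] = 159/192.5 ≈ 0.8260.
%Δp = (75.3 − 115.2)/[(115.2 + 75.3)/2] = -39.9/95.25 ≈ -0.4189.
Arc elasticity E = %Δq/%Δp ≈ 0.8260/-0.4189 ≈ -1.97.
|E| > 1: demand is elastic over this range.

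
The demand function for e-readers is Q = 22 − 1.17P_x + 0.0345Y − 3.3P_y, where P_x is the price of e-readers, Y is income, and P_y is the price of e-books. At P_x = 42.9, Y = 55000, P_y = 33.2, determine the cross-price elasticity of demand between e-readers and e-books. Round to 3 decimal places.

-0.062

Evaluating quantity at (P_x, Y, P_y) gives Q = 22 − 1.17(42.9) + 0.0345(55000) − 3.3(33.2) = 22 − 50.193 + 1897.5 − 109.56 = 1759.747.
∂Q/∂P_y = −3.3, so E_xy = -3.3·(33.2/1759.747) ≈ -0.062.
E_xy < 0: the goods are complements.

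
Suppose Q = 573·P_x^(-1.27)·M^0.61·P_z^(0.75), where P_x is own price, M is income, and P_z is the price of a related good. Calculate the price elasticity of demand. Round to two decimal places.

For a Cobb–Douglas (constant-elasticity) form Q = A·P_x^α·…, the elasticity with respect to P_x equals the exponent α at every point.
Here the exponent on P_x is -1.27, so the price elasticity of demand is -1.27.

-1.27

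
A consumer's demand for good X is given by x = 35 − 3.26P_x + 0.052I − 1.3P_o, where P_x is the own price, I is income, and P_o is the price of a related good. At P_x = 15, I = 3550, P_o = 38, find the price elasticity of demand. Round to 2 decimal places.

-0.40

Evaluating quantity at (P_x, I, P_o) gives x = 35 − 3.26(15) + 0.052(3550) − 1.3(38) = 35 − 48.9 + 184.6 − 49.4 = 121.3.
∂x/∂P_x = −3.26, so E_p = (−3.26)·(15/121.3) ≈ -0.40.
|E_p| < 1: demand is inelastic.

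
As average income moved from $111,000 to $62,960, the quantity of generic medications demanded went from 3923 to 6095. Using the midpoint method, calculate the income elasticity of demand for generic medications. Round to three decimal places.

-0.785

%ΔQ = (6095 − 3923)/[(3923+6095)/2] = 2172/5009 ≈ 0.4336.
%ΔY = (62,960 − 111,000)/[(111,000+62,960)/2] = -48040/86980 ≈ -0.5523.
E_I = %ΔQ/%ΔY ≈ -0.785.
E_I < 0: inferior good.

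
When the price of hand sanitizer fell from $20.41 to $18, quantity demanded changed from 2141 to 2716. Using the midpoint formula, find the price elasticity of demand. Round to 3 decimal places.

%Δq = (2716 − 2141)/[(2141 + 2716)/2] = 575/2428.5 ≈ 0.2368.
%Δp = (18 − 20.41)/[(20.41 + 18)/2] = -2.41/19.205 ≈ -0.1255.
Arc elasticity E = %Δq/%Δp ≈ 0.2368/-0.1255 ≈ -1.887.
|E| > 1: demand is elastic over this range.

-1.887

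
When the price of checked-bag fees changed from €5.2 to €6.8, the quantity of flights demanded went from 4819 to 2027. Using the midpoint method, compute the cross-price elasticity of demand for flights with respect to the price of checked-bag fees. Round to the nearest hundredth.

-3.06

%ΔQ_x = (2027 − 4819)/[(4819+2027)/2] = -2792/3423 ≈ -0.8157.
%ΔP_y = (6.8 − 5.2)/[(5.2+6.8)/2] ≈ 0.2667.
E_xy = -0.8157/0.2667 ≈ -3.06.
E_xy < 0, so flights and checked-bag fees are complements.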